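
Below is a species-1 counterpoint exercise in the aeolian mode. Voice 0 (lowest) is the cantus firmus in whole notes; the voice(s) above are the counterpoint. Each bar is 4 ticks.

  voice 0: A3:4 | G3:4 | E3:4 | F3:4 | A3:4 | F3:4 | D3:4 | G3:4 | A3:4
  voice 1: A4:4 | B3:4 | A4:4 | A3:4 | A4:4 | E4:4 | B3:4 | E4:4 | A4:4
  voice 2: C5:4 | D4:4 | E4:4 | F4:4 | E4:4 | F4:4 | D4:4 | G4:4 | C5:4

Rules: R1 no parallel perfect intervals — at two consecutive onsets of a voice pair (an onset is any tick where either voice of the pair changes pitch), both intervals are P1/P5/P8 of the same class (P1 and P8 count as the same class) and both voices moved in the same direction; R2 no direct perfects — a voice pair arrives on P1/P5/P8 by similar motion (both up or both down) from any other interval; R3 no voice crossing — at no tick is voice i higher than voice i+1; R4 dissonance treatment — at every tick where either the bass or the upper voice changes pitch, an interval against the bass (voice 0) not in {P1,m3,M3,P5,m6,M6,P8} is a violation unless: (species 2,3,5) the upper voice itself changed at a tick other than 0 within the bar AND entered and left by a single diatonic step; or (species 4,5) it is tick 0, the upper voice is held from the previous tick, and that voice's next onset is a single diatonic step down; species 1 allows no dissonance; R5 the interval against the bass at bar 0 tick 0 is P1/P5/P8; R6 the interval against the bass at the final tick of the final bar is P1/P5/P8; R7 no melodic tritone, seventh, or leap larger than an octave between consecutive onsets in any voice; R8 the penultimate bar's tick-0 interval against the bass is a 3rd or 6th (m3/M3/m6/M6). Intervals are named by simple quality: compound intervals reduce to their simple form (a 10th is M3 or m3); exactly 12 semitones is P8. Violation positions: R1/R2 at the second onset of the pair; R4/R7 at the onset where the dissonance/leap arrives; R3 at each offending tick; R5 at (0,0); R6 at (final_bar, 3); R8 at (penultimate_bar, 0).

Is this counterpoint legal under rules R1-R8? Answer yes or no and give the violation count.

No (22 violations)

bar 0: v0=A3 v1=A4 v2=C5 (m3)
bar 1: v0=G3 v1=B3 v2=D4 (P5)
bar 2: v0=E3 v1=A4 v2=E4 (P8)
bar 3: v0=F3 v1=A3 v2=F4 (P8)
bar 4: v0=A3 v1=A4 v2=E4 (P5)
bar 5: v0=F3 v1=E4 v2=F4 (P8)
bar 6: v0=D3 v1=B3 v2=D4 (P8)
bar 7: v0=G3 v1=E4 v2=G4 (P8)
bar 8: v0=A3 v1=A4 v2=C5 (m3)
  R5 @ bar0.0: opens on m3
  R2 @ bar1.0: A3/C5 m3 -> G3/D4 P5 similar
  R7 @ bar1.0: A4->B3 leap 10st
  R7 @ bar1.0: C5->D4 leap 10st
  R3 @ bar2.0: A4 above E4
  R4 @ bar2.0: E3/A4 P4 untreated
  R7 @ bar2.0: B3->A4 leap 10st
  R3 @ bar2.1: A4 above E4
  R3 @ bar2.2: A4 above E4
  R3 @ bar2.3: A4 above E4
  R1 @ bar3.0: E3/E4 P8 -> F3/F4 P8 similar
  R2 @ bar4.0: F3/A3 M3 -> A3/A4 P8 similar
  R3 @ bar4.0: A4 above E4
  R3 @ bar4.1: A4 above E4
  R3 @ bar4.2: A4 above E4
  R3 @ bar4.3: A4 above E4
  R4 @ bar5.0: F3/E4 M7 untreated
  R1 @ bar6.0: F3/F4 P8 -> D3/D4 P8 similar
  R1 @ bar7.0: D3/D4 P8 -> G3/G4 P8 similar
  R8 @ bar7.0: penult P8 not 3rd/6th
  R2 @ bar8.0: G3/E4 M6 -> A3/A4 P8 similar
  R6 @ bar8.3: closes on m3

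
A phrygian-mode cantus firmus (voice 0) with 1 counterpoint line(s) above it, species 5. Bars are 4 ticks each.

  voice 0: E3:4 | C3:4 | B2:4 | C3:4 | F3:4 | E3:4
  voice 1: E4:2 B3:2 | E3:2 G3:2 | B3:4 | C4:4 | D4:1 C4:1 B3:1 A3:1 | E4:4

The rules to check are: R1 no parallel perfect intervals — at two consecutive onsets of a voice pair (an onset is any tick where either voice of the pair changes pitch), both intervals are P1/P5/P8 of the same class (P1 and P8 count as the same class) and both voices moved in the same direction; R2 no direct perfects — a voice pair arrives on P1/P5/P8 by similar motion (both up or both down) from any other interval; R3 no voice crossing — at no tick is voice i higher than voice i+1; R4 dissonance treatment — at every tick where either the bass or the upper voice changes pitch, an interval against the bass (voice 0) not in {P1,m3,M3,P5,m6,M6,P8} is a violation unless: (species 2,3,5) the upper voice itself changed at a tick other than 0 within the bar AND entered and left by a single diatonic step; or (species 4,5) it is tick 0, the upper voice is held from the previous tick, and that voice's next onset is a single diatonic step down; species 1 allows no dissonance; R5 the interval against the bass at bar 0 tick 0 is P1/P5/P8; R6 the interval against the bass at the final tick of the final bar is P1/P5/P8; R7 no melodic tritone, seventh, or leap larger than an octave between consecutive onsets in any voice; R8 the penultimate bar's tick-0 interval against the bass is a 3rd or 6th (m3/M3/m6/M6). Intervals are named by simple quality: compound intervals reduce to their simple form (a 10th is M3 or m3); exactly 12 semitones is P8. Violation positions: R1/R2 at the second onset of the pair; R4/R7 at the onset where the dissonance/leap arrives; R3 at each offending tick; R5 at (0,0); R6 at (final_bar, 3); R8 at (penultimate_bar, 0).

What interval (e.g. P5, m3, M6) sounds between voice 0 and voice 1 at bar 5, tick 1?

voice 0=E3 voice 1=E4 -> P8

P8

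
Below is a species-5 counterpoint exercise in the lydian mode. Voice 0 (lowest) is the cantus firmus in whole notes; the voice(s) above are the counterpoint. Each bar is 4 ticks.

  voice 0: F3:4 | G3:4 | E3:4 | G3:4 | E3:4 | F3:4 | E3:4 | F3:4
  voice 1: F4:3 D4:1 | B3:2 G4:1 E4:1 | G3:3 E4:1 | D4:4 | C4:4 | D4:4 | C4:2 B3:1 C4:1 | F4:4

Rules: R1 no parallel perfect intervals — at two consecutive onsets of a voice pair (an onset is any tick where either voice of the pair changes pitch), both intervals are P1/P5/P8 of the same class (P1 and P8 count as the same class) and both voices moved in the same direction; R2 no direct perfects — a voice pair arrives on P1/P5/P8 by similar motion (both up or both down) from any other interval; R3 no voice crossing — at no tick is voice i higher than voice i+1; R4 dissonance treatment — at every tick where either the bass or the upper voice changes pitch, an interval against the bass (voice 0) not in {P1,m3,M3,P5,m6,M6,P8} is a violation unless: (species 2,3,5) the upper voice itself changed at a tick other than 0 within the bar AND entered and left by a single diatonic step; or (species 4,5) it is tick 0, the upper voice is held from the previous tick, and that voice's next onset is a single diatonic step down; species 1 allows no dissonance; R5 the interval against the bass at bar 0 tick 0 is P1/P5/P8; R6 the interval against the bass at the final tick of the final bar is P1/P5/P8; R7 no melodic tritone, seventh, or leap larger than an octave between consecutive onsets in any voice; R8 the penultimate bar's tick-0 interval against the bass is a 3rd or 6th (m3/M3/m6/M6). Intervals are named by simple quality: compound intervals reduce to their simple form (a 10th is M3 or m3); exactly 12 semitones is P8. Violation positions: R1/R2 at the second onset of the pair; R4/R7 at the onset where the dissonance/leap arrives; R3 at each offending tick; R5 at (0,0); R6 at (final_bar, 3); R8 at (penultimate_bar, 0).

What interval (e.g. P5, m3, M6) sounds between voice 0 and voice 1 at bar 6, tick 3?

voice 0=E3 voice 1=C4 -> m6

m6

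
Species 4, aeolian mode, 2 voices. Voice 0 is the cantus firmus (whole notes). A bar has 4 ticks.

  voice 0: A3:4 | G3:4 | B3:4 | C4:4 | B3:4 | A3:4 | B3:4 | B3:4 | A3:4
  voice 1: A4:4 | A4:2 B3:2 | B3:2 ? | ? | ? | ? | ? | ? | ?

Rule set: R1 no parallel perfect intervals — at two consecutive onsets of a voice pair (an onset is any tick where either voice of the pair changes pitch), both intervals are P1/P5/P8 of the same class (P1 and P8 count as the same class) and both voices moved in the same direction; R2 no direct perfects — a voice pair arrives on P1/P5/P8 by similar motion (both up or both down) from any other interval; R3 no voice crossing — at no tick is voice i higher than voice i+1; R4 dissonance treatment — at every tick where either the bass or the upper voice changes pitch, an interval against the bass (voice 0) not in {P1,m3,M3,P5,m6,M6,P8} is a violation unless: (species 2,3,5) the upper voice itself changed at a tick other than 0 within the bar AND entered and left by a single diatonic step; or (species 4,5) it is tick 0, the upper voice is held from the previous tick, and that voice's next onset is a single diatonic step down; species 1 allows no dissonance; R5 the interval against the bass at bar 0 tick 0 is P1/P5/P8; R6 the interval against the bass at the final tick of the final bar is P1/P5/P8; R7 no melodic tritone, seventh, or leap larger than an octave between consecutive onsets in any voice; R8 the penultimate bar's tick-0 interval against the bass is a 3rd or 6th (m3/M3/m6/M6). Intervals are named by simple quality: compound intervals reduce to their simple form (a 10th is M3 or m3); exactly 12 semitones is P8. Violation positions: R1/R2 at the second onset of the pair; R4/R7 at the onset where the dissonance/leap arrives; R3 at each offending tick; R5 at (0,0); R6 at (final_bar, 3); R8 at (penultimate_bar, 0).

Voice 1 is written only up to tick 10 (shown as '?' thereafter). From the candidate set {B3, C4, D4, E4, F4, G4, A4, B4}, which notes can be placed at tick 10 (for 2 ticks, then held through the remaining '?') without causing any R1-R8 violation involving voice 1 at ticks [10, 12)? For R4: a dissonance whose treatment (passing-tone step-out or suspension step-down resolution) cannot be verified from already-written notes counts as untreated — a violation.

{B3, B4, D4, G4}

B3: legal
C4: violates R4
D4: legal
E4: violates R4
F4: violates R4,R7
G4: legal
A4: violates R4,R7
B4: legal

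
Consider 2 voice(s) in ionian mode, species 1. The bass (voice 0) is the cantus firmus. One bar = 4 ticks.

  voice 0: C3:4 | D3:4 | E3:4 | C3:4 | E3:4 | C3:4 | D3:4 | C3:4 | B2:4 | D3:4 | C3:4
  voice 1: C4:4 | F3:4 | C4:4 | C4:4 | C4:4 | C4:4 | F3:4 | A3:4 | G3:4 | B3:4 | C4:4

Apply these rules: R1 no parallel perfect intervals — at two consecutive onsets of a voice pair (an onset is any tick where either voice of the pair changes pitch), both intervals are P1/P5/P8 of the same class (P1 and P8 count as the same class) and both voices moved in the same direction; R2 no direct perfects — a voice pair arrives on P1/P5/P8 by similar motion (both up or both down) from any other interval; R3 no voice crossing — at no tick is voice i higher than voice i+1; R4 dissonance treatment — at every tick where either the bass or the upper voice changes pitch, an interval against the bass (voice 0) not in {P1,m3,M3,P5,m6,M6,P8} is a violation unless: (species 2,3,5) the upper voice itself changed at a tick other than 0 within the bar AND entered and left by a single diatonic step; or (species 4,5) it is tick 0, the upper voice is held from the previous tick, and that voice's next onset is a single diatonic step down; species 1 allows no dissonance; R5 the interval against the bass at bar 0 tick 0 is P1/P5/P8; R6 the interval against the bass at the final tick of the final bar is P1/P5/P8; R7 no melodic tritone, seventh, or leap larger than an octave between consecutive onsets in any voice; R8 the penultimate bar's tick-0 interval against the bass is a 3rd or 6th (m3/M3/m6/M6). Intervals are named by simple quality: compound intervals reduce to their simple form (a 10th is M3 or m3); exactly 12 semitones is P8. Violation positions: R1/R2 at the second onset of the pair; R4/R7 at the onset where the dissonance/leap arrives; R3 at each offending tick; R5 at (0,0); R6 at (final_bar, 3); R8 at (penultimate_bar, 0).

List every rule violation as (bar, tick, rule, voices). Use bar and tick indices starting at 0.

No violations across 11 bars (C3..C3 vs C4..C4).

bar 0: v0=C3 v1=C4 downbeat P8
bar 1: v0=D3 v1=F3 downbeat m3
bar 2: v0=E3 v1=C4 downbeat m6
bar 3: v0=C3 v1=C4 downbeat P8
bar 4: v0=E3 v1=C4 downbeat m6
bar 5: v0=C3 v1=C4 downbeat P8
bar 6: v0=D3 v1=F3 downbeat m3
bar 7: v0=C3 v1=A3 downbeat M6
bar 8: v0=B2 v1=G3 downbeat m6
bar 9: v0=D3 v1=B3 downbeat M6
bar 10: v0=C3 v1=C4 downbeat P8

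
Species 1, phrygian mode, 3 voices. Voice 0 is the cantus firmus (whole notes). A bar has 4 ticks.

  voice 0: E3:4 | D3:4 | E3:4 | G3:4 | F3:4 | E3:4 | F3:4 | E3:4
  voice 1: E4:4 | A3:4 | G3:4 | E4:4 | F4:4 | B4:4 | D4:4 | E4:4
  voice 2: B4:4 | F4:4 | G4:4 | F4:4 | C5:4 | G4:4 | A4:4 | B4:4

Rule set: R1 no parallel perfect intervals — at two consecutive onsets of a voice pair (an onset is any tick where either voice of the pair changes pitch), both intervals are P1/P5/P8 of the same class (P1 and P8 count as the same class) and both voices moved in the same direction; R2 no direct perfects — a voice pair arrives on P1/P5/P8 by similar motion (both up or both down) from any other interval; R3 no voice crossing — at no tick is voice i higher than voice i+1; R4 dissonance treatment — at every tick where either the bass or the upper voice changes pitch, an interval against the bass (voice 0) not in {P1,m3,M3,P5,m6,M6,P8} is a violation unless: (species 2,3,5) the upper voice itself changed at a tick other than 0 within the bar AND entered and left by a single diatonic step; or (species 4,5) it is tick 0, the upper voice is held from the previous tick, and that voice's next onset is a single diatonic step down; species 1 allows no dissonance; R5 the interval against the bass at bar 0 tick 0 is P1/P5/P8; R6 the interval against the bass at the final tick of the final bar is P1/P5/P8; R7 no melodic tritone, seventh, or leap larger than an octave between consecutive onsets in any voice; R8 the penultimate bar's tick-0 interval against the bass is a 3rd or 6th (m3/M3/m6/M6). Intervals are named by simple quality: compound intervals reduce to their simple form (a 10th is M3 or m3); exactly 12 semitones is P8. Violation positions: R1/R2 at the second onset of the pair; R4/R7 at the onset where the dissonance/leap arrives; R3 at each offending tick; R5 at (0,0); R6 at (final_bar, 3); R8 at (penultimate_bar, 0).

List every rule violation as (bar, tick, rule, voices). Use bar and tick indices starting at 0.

bar 0: v0=E3 v1=E4 v2=B4 downbeat P5
bar 1: v0=D3 v1=A3 v2=F4 downbeat m3
bar 2: v0=E3 v1=G3 v2=G4 downbeat m3
bar 3: v0=G3 v1=E4 v2=F4 downbeat m7
bar 4: v0=F3 v1=F4 v2=C5 downbeat P5
bar 5: v0=E3 v1=B4 v2=G4 downbeat m3
bar 6: v0=F3 v1=D4 v2=A4 downbeat M3
bar 7: v0=E3 v1=E4 v2=B4 downbeat P5
  -> R2 @ bar 1 tick 0 v(0, 1): E3/E4 P8 -> D3/A3 P5 similar
  -> R7 @ bar 1 tick 0 v(2,): B4->F4 leap 6st
  -> R4 @ bar 3 tick 0 v(0, 2): G3/F4 m7 untreated
  -> R2 @ bar 4 tick 0 v(1, 2): E4/F4 m2 -> F4/C5 P5 similar
  -> R3 @ bar 5 tick 0 v(1, 2): B4 above G4
  -> R7 @ bar 5 tick 0 v(1,): F4->B4 leap 6st
  -> R3 @ bar 5 tick 1 v(1, 2): B4 above G4
  -> R3 @ bar 5 tick 2 v(1, 2): B4 above G4
  -> R3 @ bar 5 tick 3 v(1, 2): B4 above G4
  -> R1 @ bar 7 tick 0 v(1, 2): D4/A4 P5 -> E4/B4 P5 similar

(1, 0, R2, (0, 1))
(1, 0, R7, (2,))
(3, 0, R4, (0, 2))
(4, 0, R2, (1, 2))
(5, 0, R3, (1, 2))
(5, 0, R7, (1,))
(5, 1, R3, (1, 2))
(5, 2, R3, (1, 2))
(5, 3, R3, (1, 2))
(7, 0, R1, (1, 2))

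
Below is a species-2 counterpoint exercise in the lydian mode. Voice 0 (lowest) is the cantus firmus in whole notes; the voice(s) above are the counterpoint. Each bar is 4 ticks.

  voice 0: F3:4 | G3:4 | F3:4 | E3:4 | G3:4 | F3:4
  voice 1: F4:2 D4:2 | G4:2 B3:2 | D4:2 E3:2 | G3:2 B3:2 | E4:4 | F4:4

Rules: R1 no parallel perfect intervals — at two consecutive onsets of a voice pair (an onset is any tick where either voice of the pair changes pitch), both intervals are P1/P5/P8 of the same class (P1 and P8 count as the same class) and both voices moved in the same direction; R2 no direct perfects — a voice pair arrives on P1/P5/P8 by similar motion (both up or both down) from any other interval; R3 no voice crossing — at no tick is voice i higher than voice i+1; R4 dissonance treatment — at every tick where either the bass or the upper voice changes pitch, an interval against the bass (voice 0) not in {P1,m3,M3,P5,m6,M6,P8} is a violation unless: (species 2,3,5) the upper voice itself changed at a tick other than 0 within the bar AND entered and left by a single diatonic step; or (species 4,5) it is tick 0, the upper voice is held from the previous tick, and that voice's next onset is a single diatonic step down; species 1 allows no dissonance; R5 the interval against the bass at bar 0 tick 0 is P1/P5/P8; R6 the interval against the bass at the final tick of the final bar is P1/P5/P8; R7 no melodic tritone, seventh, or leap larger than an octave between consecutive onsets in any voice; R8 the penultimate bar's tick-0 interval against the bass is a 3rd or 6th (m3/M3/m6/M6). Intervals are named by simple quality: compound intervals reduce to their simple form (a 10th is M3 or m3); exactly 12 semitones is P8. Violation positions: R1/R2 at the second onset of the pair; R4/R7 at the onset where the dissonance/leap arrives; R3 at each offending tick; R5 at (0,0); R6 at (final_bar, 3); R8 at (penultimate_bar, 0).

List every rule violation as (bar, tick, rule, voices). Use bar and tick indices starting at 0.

(1, 0, R2, (0, 1))
(2, 2, R3, (0, 1))
(2, 2, R4, (0, 1))
(2, 2, R7, (1,))
(2, 3, R3, (0, 1))

bar 0: v0=F3 v1=F4 downbeat P8
bar 1: v0=G3 v1=G4 downbeat P8
bar 2: v0=F3 v1=D4 downbeat M6
bar 3: v0=E3 v1=G3 downbeat m3
bar 4: v0=G3 v1=E4 downbeat M6
bar 5: v0=F3 v1=F4 downbeat P8
  -> R2 @ bar 1 tick 0 v(0, 1): F3/D4 M6 -> G3/G4 P8 similar
  -> R3 @ bar 2 tick 2 v(0, 1): F3 above E3
  -> R4 @ bar 2 tick 2 v(0, 1): F3/E3 m2 untreated
  -> R7 @ bar 2 tick 2 v(1,): D4->E3 leap 10st
  -> R3 @ bar 2 tick 3 v(0, 1): F3 above E3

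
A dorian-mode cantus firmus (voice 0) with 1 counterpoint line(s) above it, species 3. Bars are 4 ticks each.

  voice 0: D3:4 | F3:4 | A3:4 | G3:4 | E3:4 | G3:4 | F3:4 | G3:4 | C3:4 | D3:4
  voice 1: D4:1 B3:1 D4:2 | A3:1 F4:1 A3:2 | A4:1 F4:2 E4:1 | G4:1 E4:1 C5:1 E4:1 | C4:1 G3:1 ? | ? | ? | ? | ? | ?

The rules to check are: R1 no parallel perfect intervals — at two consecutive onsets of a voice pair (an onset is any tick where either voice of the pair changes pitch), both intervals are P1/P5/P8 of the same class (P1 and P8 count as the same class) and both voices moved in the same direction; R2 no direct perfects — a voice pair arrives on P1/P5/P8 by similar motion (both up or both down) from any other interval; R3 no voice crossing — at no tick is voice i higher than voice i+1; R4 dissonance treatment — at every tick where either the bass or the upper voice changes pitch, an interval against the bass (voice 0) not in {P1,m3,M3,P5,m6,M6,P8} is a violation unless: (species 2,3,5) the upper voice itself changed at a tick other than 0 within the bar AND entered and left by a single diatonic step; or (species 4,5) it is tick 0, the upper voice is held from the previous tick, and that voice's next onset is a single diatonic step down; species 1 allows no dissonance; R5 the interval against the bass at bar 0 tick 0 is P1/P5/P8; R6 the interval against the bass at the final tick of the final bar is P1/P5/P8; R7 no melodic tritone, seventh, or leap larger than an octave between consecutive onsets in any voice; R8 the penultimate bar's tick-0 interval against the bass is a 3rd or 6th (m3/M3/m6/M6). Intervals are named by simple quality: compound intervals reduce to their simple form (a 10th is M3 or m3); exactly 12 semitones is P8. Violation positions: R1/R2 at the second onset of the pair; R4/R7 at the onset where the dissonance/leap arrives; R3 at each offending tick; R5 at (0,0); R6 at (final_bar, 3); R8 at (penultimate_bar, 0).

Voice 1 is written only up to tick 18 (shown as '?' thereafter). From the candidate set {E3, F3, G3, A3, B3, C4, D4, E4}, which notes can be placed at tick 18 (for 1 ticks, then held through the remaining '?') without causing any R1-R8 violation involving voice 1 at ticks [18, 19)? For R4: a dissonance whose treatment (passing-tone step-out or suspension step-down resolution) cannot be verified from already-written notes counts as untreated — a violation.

E3: legal
F3: violates R4
G3: legal
A3: violates R4
B3: legal
C4: legal
D4: violates R4
E4: legal

{B3, C4, E3, E4, G3}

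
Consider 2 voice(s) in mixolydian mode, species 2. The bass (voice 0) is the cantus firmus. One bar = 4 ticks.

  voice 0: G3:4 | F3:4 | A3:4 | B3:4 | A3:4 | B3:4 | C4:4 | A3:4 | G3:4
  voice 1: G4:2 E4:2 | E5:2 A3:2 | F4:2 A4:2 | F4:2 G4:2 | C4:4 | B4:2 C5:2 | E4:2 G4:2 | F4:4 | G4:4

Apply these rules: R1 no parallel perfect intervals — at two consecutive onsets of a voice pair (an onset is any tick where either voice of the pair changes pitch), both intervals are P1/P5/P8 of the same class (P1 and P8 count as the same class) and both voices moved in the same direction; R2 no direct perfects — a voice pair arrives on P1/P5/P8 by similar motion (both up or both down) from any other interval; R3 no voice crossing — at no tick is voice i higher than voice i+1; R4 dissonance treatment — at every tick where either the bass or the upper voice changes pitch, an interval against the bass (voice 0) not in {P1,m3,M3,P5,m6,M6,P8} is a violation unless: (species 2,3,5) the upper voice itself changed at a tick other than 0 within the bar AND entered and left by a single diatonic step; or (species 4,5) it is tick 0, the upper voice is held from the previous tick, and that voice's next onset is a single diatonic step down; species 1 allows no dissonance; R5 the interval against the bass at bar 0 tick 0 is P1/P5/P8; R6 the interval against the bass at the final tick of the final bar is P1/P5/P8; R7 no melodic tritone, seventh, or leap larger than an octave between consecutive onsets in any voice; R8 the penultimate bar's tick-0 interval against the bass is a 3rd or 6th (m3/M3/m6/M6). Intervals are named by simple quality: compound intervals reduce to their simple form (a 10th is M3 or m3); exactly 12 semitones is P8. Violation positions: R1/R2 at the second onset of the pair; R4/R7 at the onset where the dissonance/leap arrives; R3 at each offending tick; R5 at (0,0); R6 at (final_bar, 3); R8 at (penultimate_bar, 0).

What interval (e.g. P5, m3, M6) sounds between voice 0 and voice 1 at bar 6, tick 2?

voice 0=C4 voice 1=G4 -> P5

P5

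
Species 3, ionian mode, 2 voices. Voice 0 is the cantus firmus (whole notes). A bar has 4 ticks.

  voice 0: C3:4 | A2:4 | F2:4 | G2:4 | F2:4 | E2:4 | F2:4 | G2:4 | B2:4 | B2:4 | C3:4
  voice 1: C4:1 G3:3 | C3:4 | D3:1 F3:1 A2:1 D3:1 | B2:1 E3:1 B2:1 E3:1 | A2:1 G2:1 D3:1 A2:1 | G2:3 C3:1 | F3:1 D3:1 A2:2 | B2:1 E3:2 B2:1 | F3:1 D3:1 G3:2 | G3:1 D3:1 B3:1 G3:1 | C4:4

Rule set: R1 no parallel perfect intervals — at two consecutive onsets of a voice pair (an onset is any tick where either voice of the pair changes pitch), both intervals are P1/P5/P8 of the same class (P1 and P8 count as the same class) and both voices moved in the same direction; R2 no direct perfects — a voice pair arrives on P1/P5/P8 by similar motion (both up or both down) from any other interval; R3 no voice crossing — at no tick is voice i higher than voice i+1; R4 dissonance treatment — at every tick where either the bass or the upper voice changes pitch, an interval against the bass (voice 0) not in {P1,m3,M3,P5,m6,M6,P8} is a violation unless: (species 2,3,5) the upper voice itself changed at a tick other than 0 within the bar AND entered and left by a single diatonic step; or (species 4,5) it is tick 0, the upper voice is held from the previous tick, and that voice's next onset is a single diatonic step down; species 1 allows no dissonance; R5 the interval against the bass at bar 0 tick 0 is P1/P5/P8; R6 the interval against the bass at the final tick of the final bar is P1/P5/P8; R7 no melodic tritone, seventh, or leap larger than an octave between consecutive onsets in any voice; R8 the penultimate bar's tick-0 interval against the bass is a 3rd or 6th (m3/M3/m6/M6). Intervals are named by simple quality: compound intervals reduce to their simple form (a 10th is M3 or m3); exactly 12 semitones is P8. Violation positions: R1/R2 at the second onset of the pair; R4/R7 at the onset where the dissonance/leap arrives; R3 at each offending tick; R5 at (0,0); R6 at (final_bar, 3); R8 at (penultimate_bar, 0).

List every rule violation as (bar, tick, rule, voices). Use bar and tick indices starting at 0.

(4, 1, R4, (0, 1))
(6, 0, R2, (0, 1))
(8, 0, R4, (0, 1))
(8, 0, R7, (1,))
(10, 0, R2, (0, 1))

bar 0: v0=C3 v1=C4 downbeat P8
bar 1: v0=A2 v1=C3 downbeat m3
bar 2: v0=F2 v1=D3 downbeat M6
bar 3: v0=G2 v1=B2 downbeat M3
bar 4: v0=F2 v1=A2 downbeat M3
bar 5: v0=E2 v1=G2 downbeat m3
bar 6: v0=F2 v1=F3 downbeat P8
bar 7: v0=G2 v1=B2 downbeat M3
bar 8: v0=B2 v1=F3 downbeat TT
bar 9: v0=B2 v1=G3 downbeat m6
bar 10: v0=C3 v1=C4 downbeat P8
  -> R4 @ bar 4 tick 1 v(0, 1): F2/G2 M2 untreated
  -> R2 @ bar 6 tick 0 v(0, 1): E2/C3 m6 -> F2/F3 P8 similar
  -> R4 @ bar 8 tick 0 v(0, 1): B2/F3 TT untreated
  -> R7 @ bar 8 tick 0 v(1,): B2->F3 leap 6st
  -> R2 @ bar 10 tick 0 v(0, 1): B2/G3 m6 -> C3/C4 P8 similar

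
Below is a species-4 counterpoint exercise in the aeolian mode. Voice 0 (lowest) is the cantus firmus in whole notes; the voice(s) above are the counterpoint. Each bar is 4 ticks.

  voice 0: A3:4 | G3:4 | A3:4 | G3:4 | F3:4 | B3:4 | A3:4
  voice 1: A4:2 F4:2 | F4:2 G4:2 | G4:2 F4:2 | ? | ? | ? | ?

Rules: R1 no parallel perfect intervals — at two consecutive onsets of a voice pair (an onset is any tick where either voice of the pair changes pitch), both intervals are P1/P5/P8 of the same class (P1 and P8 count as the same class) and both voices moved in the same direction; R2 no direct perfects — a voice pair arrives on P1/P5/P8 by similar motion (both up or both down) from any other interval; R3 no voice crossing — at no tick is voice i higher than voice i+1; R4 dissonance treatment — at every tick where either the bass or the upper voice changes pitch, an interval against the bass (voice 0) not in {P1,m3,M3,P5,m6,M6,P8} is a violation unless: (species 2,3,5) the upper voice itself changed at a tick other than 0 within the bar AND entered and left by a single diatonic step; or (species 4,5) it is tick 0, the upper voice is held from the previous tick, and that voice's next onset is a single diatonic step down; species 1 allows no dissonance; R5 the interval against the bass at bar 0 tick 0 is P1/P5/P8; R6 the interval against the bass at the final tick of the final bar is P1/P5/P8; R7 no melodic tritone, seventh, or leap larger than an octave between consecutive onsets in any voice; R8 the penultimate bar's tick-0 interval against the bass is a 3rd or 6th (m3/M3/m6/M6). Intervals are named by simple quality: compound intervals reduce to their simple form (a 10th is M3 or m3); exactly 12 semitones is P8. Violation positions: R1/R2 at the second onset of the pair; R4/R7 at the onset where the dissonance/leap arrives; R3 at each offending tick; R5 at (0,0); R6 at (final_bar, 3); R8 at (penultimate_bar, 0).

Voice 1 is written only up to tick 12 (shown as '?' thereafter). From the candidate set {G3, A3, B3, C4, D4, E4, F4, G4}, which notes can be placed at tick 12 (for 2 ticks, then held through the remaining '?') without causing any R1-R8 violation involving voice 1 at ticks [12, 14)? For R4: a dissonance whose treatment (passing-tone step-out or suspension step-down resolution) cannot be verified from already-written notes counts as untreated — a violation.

G3: violates R2,R7
A3: violates R4
B3: violates R7
C4: violates R4
D4: violates R2
E4: legal
F4: violates R4
G4: legal

{E4, G4}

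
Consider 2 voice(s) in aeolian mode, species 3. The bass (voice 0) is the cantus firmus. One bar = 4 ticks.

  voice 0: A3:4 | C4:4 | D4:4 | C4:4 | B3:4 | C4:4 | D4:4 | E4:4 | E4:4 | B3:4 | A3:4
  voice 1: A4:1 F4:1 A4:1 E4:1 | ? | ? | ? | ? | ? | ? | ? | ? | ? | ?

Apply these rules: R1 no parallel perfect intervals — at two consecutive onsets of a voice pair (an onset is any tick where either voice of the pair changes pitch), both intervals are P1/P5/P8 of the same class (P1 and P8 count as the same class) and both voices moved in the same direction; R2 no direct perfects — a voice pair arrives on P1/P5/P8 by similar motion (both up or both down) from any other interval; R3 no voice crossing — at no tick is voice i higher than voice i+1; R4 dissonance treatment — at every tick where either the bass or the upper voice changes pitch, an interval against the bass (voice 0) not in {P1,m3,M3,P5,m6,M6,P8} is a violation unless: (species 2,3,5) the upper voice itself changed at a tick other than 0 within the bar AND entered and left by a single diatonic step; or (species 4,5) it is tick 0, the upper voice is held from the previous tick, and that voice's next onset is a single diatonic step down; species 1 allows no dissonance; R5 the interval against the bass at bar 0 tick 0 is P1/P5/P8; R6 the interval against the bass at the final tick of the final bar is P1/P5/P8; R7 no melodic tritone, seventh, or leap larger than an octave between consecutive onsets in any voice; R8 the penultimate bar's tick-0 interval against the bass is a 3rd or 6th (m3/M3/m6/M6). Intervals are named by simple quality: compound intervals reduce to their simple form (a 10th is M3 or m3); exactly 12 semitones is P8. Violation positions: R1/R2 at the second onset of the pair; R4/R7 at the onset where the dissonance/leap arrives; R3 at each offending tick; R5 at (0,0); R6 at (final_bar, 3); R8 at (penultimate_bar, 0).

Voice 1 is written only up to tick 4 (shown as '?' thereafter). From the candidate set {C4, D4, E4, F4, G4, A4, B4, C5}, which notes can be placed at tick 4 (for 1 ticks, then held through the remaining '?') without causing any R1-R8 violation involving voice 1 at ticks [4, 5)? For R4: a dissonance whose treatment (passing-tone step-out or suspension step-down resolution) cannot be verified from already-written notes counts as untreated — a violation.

C4: legal
D4: violates R4
E4: legal
F4: violates R4
G4: violates R1
A4: legal
B4: violates R4
C5: violates R2

{A4, C4, E4}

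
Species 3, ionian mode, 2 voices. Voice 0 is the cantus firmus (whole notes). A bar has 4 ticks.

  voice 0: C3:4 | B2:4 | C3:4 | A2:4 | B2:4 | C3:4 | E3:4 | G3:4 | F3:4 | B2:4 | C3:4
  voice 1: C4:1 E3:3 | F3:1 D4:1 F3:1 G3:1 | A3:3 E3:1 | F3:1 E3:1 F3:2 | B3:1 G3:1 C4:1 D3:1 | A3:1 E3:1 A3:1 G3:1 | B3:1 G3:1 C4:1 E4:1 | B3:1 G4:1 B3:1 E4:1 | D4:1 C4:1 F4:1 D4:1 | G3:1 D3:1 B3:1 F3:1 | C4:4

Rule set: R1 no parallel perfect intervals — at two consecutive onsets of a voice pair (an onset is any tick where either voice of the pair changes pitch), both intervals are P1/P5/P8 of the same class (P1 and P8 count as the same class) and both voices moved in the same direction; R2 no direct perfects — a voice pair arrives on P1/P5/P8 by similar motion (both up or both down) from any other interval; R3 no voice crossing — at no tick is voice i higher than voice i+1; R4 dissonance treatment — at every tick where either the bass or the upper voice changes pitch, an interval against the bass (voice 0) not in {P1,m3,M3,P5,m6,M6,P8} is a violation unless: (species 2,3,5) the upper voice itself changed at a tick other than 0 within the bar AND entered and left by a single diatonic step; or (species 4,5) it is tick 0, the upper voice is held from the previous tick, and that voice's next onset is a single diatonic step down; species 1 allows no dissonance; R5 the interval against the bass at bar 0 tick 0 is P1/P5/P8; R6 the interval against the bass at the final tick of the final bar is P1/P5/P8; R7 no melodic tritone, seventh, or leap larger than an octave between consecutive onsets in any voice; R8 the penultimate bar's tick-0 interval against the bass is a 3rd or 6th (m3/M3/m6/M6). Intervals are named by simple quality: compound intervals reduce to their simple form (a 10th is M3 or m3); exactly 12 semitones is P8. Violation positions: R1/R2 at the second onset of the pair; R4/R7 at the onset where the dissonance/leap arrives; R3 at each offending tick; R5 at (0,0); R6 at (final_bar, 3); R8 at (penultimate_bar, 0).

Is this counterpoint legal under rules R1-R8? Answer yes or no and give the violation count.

bar 0: v0=C3 v1=C4 (P8)
bar 1: v0=B2 v1=F3 (TT)
bar 2: v0=C3 v1=A3 (M6)
bar 3: v0=A2 v1=F3 (m6)
bar 4: v0=B2 v1=B3 (P8)
bar 5: v0=C3 v1=A3 (M6)
bar 6: v0=E3 v1=B3 (P5)
bar 7: v0=G3 v1=B3 (M3)
bar 8: v0=F3 v1=D4 (M6)
bar 9: v0=B2 v1=G3 (m6)
bar 10: v0=C3 v1=C4 (P8)
  R4 @ bar1.0: B2/F3 TT untreated
  R4 @ bar1.2: B2/F3 TT untreated
  R2 @ bar4.0: A2/F3 m6 -> B2/B3 P8 similar
  R7 @ bar4.0: F3->B3 leap 6st
  R4 @ bar4.2: B2/C4 m2 untreated
  R7 @ bar4.3: C4->D3 leap 10st
  R1 @ bar6.0: C3/G3 P5 -> E3/B3 P5 similar
  R7 @ bar9.0: F3->B2 leap 6st
  R4 @ bar9.3: B2/F3 TT untreated
  R7 @ bar9.3: B3->F3 leap 6st
  R2 @ bar10.0: B2/F3 TT -> C3/C4 P8 similar

No (11 violations)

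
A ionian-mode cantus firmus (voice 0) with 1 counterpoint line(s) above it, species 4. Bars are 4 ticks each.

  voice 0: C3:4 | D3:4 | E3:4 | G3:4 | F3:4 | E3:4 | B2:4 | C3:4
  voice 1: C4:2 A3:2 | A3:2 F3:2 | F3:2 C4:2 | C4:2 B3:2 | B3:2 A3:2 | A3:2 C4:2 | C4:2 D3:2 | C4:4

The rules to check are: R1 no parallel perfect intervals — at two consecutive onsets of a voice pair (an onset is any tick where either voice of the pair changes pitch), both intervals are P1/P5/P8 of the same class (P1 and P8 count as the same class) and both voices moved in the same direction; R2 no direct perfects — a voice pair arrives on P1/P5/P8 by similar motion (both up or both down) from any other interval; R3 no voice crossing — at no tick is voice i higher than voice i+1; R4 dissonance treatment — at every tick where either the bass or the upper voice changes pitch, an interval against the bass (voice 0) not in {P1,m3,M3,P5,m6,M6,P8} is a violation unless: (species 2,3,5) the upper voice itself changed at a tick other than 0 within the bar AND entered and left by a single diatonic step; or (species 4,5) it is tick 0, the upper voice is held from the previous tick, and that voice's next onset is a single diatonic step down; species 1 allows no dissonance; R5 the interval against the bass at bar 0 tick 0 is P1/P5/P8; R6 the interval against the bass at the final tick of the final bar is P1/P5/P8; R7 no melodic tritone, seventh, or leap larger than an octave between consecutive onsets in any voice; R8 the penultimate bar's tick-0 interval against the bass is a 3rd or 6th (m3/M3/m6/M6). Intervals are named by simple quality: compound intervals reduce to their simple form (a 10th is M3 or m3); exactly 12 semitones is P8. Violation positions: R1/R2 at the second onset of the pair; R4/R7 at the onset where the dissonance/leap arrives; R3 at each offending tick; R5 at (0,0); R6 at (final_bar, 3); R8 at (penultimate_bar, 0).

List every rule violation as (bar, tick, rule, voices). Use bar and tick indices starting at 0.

(2, 0, R4, (0, 1))
(5, 0, R4, (0, 1))
(6, 0, R4, (0, 1))
(6, 0, R8, (0, 1))
(6, 2, R7, (1,))
(7, 0, R2, (0, 1))
(7, 0, R7, (1,))

bar 0: v0=C3 v1=C4 downbeat P8
bar 1: v0=D3 v1=A3 downbeat P5
bar 2: v0=E3 v1=F3 downbeat m2
bar 3: v0=G3 v1=C4 downbeat P4
bar 4: v0=F3 v1=B3 downbeat TT
bar 5: v0=E3 v1=A3 downbeat P4
bar 6: v0=B2 v1=C4 downbeat m2
bar 7: v0=C3 v1=C4 downbeat P8
  -> R4 @ bar 2 tick 0 v(0, 1): E3/F3 m2 untreated
  -> R4 @ bar 5 tick 0 v(0, 1): E3/A3 P4 untreated
  -> R4 @ bar 6 tick 0 v(0, 1): B2/C4 m2 untreated
  -> R8 @ bar 6 tick 0 v(0, 1): penult m2 not 3rd/6th
  -> R7 @ bar 6 tick 2 v(1,): C4->D3 leap 10st
  -> R2 @ bar 7 tick 0 v(0, 1): B2/D3 m3 -> C3/C4 P8 similar
  -> R7 @ bar 7 tick 0 v(1,): D3->C4 leap 10st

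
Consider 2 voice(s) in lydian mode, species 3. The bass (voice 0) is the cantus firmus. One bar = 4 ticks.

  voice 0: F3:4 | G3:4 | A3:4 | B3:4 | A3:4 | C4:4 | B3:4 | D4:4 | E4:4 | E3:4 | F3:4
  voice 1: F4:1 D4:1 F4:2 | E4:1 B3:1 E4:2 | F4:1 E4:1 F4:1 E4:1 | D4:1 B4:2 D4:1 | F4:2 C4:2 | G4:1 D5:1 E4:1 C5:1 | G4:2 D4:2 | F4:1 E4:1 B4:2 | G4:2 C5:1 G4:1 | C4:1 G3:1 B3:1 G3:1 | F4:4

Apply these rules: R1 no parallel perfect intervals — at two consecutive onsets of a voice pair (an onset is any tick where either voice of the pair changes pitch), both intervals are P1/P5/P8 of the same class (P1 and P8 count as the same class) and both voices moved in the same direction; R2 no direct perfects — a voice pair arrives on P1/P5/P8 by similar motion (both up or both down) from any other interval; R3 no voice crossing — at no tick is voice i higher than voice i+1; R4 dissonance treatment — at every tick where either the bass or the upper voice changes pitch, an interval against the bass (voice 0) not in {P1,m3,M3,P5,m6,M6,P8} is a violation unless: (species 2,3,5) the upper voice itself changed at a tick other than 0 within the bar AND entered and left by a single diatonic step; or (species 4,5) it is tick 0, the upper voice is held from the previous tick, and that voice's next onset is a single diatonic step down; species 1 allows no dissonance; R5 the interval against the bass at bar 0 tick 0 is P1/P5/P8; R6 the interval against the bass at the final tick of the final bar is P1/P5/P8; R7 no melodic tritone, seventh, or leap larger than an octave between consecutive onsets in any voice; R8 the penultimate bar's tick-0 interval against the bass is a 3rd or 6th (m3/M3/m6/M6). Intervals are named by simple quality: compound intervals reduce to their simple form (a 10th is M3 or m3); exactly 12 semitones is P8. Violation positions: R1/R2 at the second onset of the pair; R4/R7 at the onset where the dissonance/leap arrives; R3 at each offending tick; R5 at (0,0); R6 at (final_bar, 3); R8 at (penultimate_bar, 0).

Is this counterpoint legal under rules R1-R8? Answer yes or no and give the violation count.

bar 0: v0=F3 v1=F4 (P8)
bar 1: v0=G3 v1=E4 (M6)
bar 2: v0=A3 v1=F4 (m6)
bar 3: v0=B3 v1=D4 (m3)
bar 4: v0=A3 v1=F4 (m6)
bar 5: v0=C4 v1=G4 (P5)
bar 6: v0=B3 v1=G4 (m6)
bar 7: v0=D4 v1=F4 (m3)
bar 8: v0=E4 v1=G4 (m3)
bar 9: v0=E3 v1=C4 (m6)
bar 10: v0=F3 v1=F4 (P8)
  R2 @ bar5.0: A3/C4 m3 -> C4/G4 P5 similar
  R4 @ bar5.1: C4/D5 M2 untreated
  R7 @ bar5.2: D5->E4 leap 10st
  R4 @ bar7.1: D4/E4 M2 untreated
  R2 @ bar10.0: E3/G3 m3 -> F3/F4 P8 similar
  R7 @ bar10.0: G3->F4 leap 10st

No (6 violations)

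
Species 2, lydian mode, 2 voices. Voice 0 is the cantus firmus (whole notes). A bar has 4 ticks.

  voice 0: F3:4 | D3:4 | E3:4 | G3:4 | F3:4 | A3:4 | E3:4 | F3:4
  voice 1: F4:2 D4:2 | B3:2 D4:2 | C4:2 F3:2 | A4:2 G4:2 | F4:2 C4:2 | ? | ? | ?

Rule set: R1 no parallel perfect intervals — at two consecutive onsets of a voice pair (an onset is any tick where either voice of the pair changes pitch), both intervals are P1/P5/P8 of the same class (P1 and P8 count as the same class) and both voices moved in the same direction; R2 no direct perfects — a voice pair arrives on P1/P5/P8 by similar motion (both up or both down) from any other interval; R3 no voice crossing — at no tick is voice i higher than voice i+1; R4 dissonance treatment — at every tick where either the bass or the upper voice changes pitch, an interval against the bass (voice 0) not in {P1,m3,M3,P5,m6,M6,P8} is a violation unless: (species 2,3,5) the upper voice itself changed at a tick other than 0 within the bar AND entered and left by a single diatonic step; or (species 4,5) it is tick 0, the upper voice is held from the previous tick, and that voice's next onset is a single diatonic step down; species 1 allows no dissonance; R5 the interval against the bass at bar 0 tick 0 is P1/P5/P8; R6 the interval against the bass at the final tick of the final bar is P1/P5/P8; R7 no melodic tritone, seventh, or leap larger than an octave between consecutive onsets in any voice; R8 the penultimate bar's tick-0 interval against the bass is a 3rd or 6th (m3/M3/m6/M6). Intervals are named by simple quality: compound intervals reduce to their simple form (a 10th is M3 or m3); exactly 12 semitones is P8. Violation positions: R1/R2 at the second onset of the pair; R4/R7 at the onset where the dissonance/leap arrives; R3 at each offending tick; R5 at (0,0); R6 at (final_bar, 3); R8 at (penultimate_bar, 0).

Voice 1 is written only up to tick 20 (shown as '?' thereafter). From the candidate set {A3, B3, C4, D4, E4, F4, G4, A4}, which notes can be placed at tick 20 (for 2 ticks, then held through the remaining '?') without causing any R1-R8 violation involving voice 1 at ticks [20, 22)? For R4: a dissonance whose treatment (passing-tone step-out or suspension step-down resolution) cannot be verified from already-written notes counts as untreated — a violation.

A3: legal
B3: violates R4
C4: legal
D4: violates R4
E4: violates R1
F4: legal
G4: violates R4
A4: violates R2

{A3, C4, F4}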